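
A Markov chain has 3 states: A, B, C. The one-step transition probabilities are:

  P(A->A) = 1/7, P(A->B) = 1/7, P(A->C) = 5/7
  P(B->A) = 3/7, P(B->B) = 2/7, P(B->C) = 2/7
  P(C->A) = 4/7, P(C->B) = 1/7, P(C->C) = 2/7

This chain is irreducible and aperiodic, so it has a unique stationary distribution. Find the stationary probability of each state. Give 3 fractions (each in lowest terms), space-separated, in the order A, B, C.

Answer: 23/60 1/6 9/20

Derivation:
The stationary distribution satisfies pi = pi * P, i.e.:
  pi_A = 1/7*pi_A + 3/7*pi_B + 4/7*pi_C
  pi_B = 1/7*pi_A + 2/7*pi_B + 1/7*pi_C
  pi_C = 5/7*pi_A + 2/7*pi_B + 2/7*pi_C
with normalization: pi_A + pi_B + pi_C = 1.

Using the first 2 balance equations plus normalization, the linear system A*pi = b is:
  [-6/7, 3/7, 4/7] . pi = 0
  [1/7, -5/7, 1/7] . pi = 0
  [1, 1, 1] . pi = 1

Solving yields:
  pi_A = 23/60
  pi_B = 1/6
  pi_C = 9/20

Verification (pi * P):
  23/60*1/7 + 1/6*3/7 + 9/20*4/7 = 23/60 = pi_A  (ok)
  23/60*1/7 + 1/6*2/7 + 9/20*1/7 = 1/6 = pi_B  (ok)
  23/60*5/7 + 1/6*2/7 + 9/20*2/7 = 9/20 = pi_C  (ok)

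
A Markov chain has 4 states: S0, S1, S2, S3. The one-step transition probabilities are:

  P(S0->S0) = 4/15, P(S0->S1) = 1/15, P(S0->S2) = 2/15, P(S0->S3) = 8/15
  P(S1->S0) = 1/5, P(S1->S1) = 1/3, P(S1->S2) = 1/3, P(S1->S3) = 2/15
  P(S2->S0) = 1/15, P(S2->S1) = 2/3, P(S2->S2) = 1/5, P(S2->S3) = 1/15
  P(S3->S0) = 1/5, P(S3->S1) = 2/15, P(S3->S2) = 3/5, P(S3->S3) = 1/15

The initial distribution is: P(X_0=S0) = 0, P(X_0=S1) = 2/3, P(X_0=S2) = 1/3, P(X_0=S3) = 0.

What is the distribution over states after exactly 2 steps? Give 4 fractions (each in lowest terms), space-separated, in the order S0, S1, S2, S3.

Propagating the distribution step by step (d_{t+1} = d_t * P):
d_0 = (S0=0, S1=2/3, S2=1/3, S3=0)
  d_1[S0] = 0*4/15 + 2/3*1/5 + 1/3*1/15 + 0*1/5 = 7/45
  d_1[S1] = 0*1/15 + 2/3*1/3 + 1/3*2/3 + 0*2/15 = 4/9
  d_1[S2] = 0*2/15 + 2/3*1/3 + 1/3*1/5 + 0*3/5 = 13/45
  d_1[S3] = 0*8/15 + 2/3*2/15 + 1/3*1/15 + 0*1/15 = 1/9
d_1 = (S0=7/45, S1=4/9, S2=13/45, S3=1/9)
  d_2[S0] = 7/45*4/15 + 4/9*1/5 + 13/45*1/15 + 1/9*1/5 = 116/675
  d_2[S1] = 7/45*1/15 + 4/9*1/3 + 13/45*2/3 + 1/9*2/15 = 247/675
  d_2[S2] = 7/45*2/15 + 4/9*1/3 + 13/45*1/5 + 1/9*3/5 = 22/75
  d_2[S3] = 7/45*8/15 + 4/9*2/15 + 13/45*1/15 + 1/9*1/15 = 38/225
d_2 = (S0=116/675, S1=247/675, S2=22/75, S3=38/225)

Answer: 116/675 247/675 22/75 38/225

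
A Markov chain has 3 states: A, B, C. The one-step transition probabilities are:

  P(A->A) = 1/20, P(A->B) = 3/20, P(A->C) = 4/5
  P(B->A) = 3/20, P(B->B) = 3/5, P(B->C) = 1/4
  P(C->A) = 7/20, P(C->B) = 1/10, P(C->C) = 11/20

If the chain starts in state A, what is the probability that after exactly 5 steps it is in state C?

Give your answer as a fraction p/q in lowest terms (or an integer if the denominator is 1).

Answer: 54663/100000

Derivation:
Computing P^5 by repeated multiplication:
P^1 =
  A: [1/20, 3/20, 4/5]
  B: [3/20, 3/5, 1/4]
  C: [7/20, 1/10, 11/20]
P^2 =
  A: [61/200, 71/400, 207/400]
  B: [37/200, 163/400, 163/400]
  C: [9/40, 67/400, 243/400]
P^3 =
  A: [223/1000, 51/250, 573/1000]
  B: [213/1000, 313/1000, 237/500]
  C: [249/1000, 39/200, 139/250]
P^4 =
  A: [2423/10000, 4263/20000, 10891/20000]
  B: [447/2000, 5343/20000, 10187/20000]
  C: [2363/10000, 4199/20000, 443/800]
P^5 =
  A: [5867/25000, 21869/100000, 54663/100000]
  B: [2869/12500, 979/4000, 52573/100000]
  C: [741/3125, 21679/100000, 54609/100000]

(P^5)[A -> C] = 54663/100000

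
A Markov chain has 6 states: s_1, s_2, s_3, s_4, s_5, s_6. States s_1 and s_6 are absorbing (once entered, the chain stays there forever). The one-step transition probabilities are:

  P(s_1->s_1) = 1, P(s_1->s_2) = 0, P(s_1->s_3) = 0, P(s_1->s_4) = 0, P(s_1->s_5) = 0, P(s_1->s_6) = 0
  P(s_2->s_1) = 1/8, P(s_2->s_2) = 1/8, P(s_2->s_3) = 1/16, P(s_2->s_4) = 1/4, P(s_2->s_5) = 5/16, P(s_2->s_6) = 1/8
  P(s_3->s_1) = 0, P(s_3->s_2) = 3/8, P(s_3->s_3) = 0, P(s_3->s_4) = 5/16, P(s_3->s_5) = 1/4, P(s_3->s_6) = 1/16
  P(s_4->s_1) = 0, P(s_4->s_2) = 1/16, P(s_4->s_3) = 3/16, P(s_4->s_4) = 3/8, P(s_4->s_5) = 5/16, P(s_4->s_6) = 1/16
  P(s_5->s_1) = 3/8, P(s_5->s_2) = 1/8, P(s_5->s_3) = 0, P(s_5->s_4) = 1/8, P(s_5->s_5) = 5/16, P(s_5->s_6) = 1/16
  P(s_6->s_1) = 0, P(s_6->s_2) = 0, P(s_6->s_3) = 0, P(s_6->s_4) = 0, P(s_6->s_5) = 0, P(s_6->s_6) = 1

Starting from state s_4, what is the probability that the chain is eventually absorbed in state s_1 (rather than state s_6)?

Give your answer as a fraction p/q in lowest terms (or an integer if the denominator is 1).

Answer: 9708/14939

Derivation:
Let a_i = P(absorbed in s_1 | start in state i).
Boundary conditions: a_s_1 = 1, a_s_6 = 0.
For each transient state i, a_i = sum_j P(i->j) * a_j:
  a_s_2 = 1/8*a_s_1 + 1/8*a_s_2 + 1/16*a_s_3 + 1/4*a_s_4 + 5/16*a_s_5 + 1/8*a_s_6
  a_s_3 = 0*a_s_1 + 3/8*a_s_2 + 0*a_s_3 + 5/16*a_s_4 + 1/4*a_s_5 + 1/16*a_s_6
  a_s_4 = 0*a_s_1 + 1/16*a_s_2 + 3/16*a_s_3 + 3/8*a_s_4 + 5/16*a_s_5 + 1/16*a_s_6
  a_s_5 = 3/8*a_s_1 + 1/8*a_s_2 + 0*a_s_3 + 1/8*a_s_4 + 5/16*a_s_5 + 1/16*a_s_6

Substituting a_s_1 = 1 and a_s_6 = 0, rearrange to (I - Q) a = r where r[i] = P(i -> s_1):
  [7/8, -1/16, -1/4, -5/16] . (a_s_2, a_s_3, a_s_4, a_s_5) = 1/8
  [-3/8, 1, -5/16, -1/4] . (a_s_2, a_s_3, a_s_4, a_s_5) = 0
  [-1/16, -3/16, 5/8, -5/16] . (a_s_2, a_s_3, a_s_4, a_s_5) = 0
  [-1/8, 0, -1/8, 11/16] . (a_s_2, a_s_3, a_s_4, a_s_5) = 3/8

Solving yields:
  a_s_2 = 9770/14939
  a_s_3 = 9620/14939
  a_s_4 = 9708/14939
  a_s_5 = 11690/14939

Starting state is s_4, so the absorption probability is a_s_4 = 9708/14939.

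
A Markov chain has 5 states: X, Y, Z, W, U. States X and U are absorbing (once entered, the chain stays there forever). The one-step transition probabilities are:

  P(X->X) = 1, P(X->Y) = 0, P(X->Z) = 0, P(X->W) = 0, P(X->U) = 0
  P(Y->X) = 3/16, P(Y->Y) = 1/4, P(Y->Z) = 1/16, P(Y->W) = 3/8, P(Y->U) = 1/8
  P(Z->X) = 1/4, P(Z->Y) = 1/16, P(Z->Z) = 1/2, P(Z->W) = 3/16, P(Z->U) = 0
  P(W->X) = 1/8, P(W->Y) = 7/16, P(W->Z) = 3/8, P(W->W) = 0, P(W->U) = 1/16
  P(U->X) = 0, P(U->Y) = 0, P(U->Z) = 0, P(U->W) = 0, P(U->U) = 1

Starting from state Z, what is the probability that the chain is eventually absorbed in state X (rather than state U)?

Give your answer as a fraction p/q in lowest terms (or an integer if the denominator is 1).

Answer: 795/911

Derivation:
Let a_i = P(absorbed in X | start in state i).
Boundary conditions: a_X = 1, a_U = 0.
For each transient state i, a_i = sum_j P(i->j) * a_j:
  a_Y = 3/16*a_X + 1/4*a_Y + 1/16*a_Z + 3/8*a_W + 1/8*a_U
  a_Z = 1/4*a_X + 1/16*a_Y + 1/2*a_Z + 3/16*a_W + 0*a_U
  a_W = 1/8*a_X + 7/16*a_Y + 3/8*a_Z + 0*a_W + 1/16*a_U

Substituting a_X = 1 and a_U = 0, rearrange to (I - Q) a = r where r[i] = P(i -> X):
  [3/4, -1/16, -3/8] . (a_Y, a_Z, a_W) = 3/16
  [-1/16, 1/2, -3/16] . (a_Y, a_Z, a_W) = 1/4
  [-7/16, -3/8, 1] . (a_Y, a_Z, a_W) = 1/8

Solving yields:
  a_Y = 640/911
  a_Z = 795/911
  a_W = 692/911

Starting state is Z, so the absorption probability is a_Z = 795/911.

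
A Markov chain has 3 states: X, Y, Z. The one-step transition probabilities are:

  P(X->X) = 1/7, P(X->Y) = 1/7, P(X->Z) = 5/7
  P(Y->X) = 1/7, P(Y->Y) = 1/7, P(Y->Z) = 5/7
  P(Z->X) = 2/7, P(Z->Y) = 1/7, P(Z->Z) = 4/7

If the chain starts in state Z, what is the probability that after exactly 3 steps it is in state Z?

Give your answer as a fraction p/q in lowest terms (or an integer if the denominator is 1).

Answer: 214/343

Derivation:
Computing P^3 by repeated multiplication:
P^1 =
  X: [1/7, 1/7, 5/7]
  Y: [1/7, 1/7, 5/7]
  Z: [2/7, 1/7, 4/7]
P^2 =
  X: [12/49, 1/7, 30/49]
  Y: [12/49, 1/7, 30/49]
  Z: [11/49, 1/7, 31/49]
P^3 =
  X: [79/343, 1/7, 215/343]
  Y: [79/343, 1/7, 215/343]
  Z: [80/343, 1/7, 214/343]

(P^3)[Z -> Z] = 214/343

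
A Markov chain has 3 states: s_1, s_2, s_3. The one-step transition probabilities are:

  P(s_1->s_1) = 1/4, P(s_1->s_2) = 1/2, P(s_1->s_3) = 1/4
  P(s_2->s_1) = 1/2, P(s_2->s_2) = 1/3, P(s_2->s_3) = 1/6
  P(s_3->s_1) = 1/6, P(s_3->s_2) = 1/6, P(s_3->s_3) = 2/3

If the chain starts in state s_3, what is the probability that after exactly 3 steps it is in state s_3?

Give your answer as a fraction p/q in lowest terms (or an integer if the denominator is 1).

Answer: 383/864

Derivation:
Computing P^3 by repeated multiplication:
P^1 =
  s_1: [1/4, 1/2, 1/4]
  s_2: [1/2, 1/3, 1/6]
  s_3: [1/6, 1/6, 2/3]
P^2 =
  s_1: [17/48, 1/3, 5/16]
  s_2: [23/72, 7/18, 7/24]
  s_3: [17/72, 1/4, 37/72]
P^3 =
  s_1: [59/192, 49/144, 203/576]
  s_2: [31/96, 73/216, 293/864]
  s_3: [233/864, 31/108, 383/864]

(P^3)[s_3 -> s_3] = 383/864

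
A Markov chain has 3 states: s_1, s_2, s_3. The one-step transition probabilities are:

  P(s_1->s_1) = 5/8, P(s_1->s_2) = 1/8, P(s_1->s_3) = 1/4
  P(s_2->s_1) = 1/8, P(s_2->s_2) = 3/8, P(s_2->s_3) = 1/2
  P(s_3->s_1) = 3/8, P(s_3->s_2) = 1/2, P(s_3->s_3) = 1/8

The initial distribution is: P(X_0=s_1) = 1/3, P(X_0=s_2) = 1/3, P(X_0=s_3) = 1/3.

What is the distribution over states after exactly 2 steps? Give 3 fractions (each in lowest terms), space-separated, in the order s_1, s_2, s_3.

Answer: 37/96 61/192 19/64

Derivation:
Propagating the distribution step by step (d_{t+1} = d_t * P):
d_0 = (s_1=1/3, s_2=1/3, s_3=1/3)
  d_1[s_1] = 1/3*5/8 + 1/3*1/8 + 1/3*3/8 = 3/8
  d_1[s_2] = 1/3*1/8 + 1/3*3/8 + 1/3*1/2 = 1/3
  d_1[s_3] = 1/3*1/4 + 1/3*1/2 + 1/3*1/8 = 7/24
d_1 = (s_1=3/8, s_2=1/3, s_3=7/24)
  d_2[s_1] = 3/8*5/8 + 1/3*1/8 + 7/24*3/8 = 37/96
  d_2[s_2] = 3/8*1/8 + 1/3*3/8 + 7/24*1/2 = 61/192
  d_2[s_3] = 3/8*1/4 + 1/3*1/2 + 7/24*1/8 = 19/64
d_2 = (s_1=37/96, s_2=61/192, s_3=19/64)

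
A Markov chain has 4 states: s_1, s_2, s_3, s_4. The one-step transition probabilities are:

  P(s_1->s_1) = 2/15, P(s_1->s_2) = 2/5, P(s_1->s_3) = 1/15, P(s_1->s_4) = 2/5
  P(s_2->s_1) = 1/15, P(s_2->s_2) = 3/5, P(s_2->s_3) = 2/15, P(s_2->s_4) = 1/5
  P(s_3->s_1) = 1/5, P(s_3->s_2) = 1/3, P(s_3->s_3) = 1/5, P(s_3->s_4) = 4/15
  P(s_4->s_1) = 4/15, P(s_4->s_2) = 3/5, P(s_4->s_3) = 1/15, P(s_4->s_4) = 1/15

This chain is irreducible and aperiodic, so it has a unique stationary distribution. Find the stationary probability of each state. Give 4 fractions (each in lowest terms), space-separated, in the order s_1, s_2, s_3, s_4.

Answer: 433/3263 136/251 387/3263 675/3263

Derivation:
The stationary distribution satisfies pi = pi * P, i.e.:
  pi_s_1 = 2/15*pi_s_1 + 1/15*pi_s_2 + 1/5*pi_s_3 + 4/15*pi_s_4
  pi_s_2 = 2/5*pi_s_1 + 3/5*pi_s_2 + 1/3*pi_s_3 + 3/5*pi_s_4
  pi_s_3 = 1/15*pi_s_1 + 2/15*pi_s_2 + 1/5*pi_s_3 + 1/15*pi_s_4
  pi_s_4 = 2/5*pi_s_1 + 1/5*pi_s_2 + 4/15*pi_s_3 + 1/15*pi_s_4
with normalization: pi_s_1 + pi_s_2 + pi_s_3 + pi_s_4 = 1.

Using the first 3 balance equations plus normalization, the linear system A*pi = b is:
  [-13/15, 1/15, 1/5, 4/15] . pi = 0
  [2/5, -2/5, 1/3, 3/5] . pi = 0
  [1/15, 2/15, -4/5, 1/15] . pi = 0
  [1, 1, 1, 1] . pi = 1

Solving yields:
  pi_s_1 = 433/3263
  pi_s_2 = 136/251
  pi_s_3 = 387/3263
  pi_s_4 = 675/3263

Verification (pi * P):
  433/3263*2/15 + 136/251*1/15 + 387/3263*1/5 + 675/3263*4/15 = 433/3263 = pi_s_1  (ok)
  433/3263*2/5 + 136/251*3/5 + 387/3263*1/3 + 675/3263*3/5 = 136/251 = pi_s_2  (ok)
  433/3263*1/15 + 136/251*2/15 + 387/3263*1/5 + 675/3263*1/15 = 387/3263 = pi_s_3  (ok)
  433/3263*2/5 + 136/251*1/5 + 387/3263*4/15 + 675/3263*1/15 = 675/3263 = pi_s_4  (ok)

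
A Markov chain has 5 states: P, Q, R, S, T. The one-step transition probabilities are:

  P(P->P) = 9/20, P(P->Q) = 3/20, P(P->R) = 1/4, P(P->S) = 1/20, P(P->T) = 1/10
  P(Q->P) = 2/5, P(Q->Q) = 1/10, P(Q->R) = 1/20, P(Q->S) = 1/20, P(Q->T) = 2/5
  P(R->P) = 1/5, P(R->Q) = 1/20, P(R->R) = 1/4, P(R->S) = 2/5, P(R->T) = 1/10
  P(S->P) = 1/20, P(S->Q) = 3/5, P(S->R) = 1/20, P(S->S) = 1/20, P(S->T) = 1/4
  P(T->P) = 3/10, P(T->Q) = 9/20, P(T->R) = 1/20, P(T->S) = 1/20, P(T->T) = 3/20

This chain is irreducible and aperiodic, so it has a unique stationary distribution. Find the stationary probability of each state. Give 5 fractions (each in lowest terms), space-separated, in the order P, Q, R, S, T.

Answer: 53233/159932 36371/159932 5826/39983 16153/159932 30871/159932

Derivation:
The stationary distribution satisfies pi = pi * P, i.e.:
  pi_P = 9/20*pi_P + 2/5*pi_Q + 1/5*pi_R + 1/20*pi_S + 3/10*pi_T
  pi_Q = 3/20*pi_P + 1/10*pi_Q + 1/20*pi_R + 3/5*pi_S + 9/20*pi_T
  pi_R = 1/4*pi_P + 1/20*pi_Q + 1/4*pi_R + 1/20*pi_S + 1/20*pi_T
  pi_S = 1/20*pi_P + 1/20*pi_Q + 2/5*pi_R + 1/20*pi_S + 1/20*pi_T
  pi_T = 1/10*pi_P + 2/5*pi_Q + 1/10*pi_R + 1/4*pi_S + 3/20*pi_T
with normalization: pi_P + pi_Q + pi_R + pi_S + pi_T = 1.

Using the first 4 balance equations plus normalization, the linear system A*pi = b is:
  [-11/20, 2/5, 1/5, 1/20, 3/10] . pi = 0
  [3/20, -9/10, 1/20, 3/5, 9/20] . pi = 0
  [1/4, 1/20, -3/4, 1/20, 1/20] . pi = 0
  [1/20, 1/20, 2/5, -19/20, 1/20] . pi = 0
  [1, 1, 1, 1, 1] . pi = 1

Solving yields:
  pi_P = 53233/159932
  pi_Q = 36371/159932
  pi_R = 5826/39983
  pi_S = 16153/159932
  pi_T = 30871/159932

Verification (pi * P):
  53233/159932*9/20 + 36371/159932*2/5 + 5826/39983*1/5 + 16153/159932*1/20 + 30871/159932*3/10 = 53233/159932 = pi_P  (ok)
  53233/159932*3/20 + 36371/159932*1/10 + 5826/39983*1/20 + 16153/159932*3/5 + 30871/159932*9/20 = 36371/159932 = pi_Q  (ok)
  53233/159932*1/4 + 36371/159932*1/20 + 5826/39983*1/4 + 16153/159932*1/20 + 30871/159932*1/20 = 5826/39983 = pi_R  (ok)
  53233/159932*1/20 + 36371/159932*1/20 + 5826/39983*2/5 + 16153/159932*1/20 + 30871/159932*1/20 = 16153/159932 = pi_S  (ok)
  53233/159932*1/10 + 36371/159932*2/5 + 5826/39983*1/10 + 16153/159932*1/4 + 30871/159932*3/20 = 30871/159932 = pi_T  (ok)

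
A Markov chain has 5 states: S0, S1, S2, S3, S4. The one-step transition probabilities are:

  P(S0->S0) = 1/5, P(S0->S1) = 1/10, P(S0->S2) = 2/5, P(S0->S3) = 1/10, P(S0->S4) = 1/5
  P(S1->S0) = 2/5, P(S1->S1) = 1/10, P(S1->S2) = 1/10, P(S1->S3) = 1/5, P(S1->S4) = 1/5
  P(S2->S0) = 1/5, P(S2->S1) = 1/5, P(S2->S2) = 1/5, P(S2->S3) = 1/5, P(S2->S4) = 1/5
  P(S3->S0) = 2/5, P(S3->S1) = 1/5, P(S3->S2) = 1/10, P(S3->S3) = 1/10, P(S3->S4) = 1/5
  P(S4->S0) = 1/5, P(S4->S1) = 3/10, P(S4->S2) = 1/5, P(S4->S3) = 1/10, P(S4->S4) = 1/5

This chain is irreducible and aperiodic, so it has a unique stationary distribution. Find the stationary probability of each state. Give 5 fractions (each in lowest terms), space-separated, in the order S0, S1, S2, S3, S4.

Answer: 5/19 184/1045 21/95 146/1045 1/5

Derivation:
The stationary distribution satisfies pi = pi * P, i.e.:
  pi_S0 = 1/5*pi_S0 + 2/5*pi_S1 + 1/5*pi_S2 + 2/5*pi_S3 + 1/5*pi_S4
  pi_S1 = 1/10*pi_S0 + 1/10*pi_S1 + 1/5*pi_S2 + 1/5*pi_S3 + 3/10*pi_S4
  pi_S2 = 2/5*pi_S0 + 1/10*pi_S1 + 1/5*pi_S2 + 1/10*pi_S3 + 1/5*pi_S4
  pi_S3 = 1/10*pi_S0 + 1/5*pi_S1 + 1/5*pi_S2 + 1/10*pi_S3 + 1/10*pi_S4
  pi_S4 = 1/5*pi_S0 + 1/5*pi_S1 + 1/5*pi_S2 + 1/5*pi_S3 + 1/5*pi_S4
with normalization: pi_S0 + pi_S1 + pi_S2 + pi_S3 + pi_S4 = 1.

Using the first 4 balance equations plus normalization, the linear system A*pi = b is:
  [-4/5, 2/5, 1/5, 2/5, 1/5] . pi = 0
  [1/10, -9/10, 1/5, 1/5, 3/10] . pi = 0
  [2/5, 1/10, -4/5, 1/10, 1/5] . pi = 0
  [1/10, 1/5, 1/5, -9/10, 1/10] . pi = 0
  [1, 1, 1, 1, 1] . pi = 1

Solving yields:
  pi_S0 = 5/19
  pi_S1 = 184/1045
  pi_S2 = 21/95
  pi_S3 = 146/1045
  pi_S4 = 1/5

Verification (pi * P):
  5/19*1/5 + 184/1045*2/5 + 21/95*1/5 + 146/1045*2/5 + 1/5*1/5 = 5/19 = pi_S0  (ok)
  5/19*1/10 + 184/1045*1/10 + 21/95*1/5 + 146/1045*1/5 + 1/5*3/10 = 184/1045 = pi_S1  (ok)
  5/19*2/5 + 184/1045*1/10 + 21/95*1/5 + 146/1045*1/10 + 1/5*1/5 = 21/95 = pi_S2  (ok)
  5/19*1/10 + 184/1045*1/5 + 21/95*1/5 + 146/1045*1/10 + 1/5*1/10 = 146/1045 = pi_S3  (ok)
  5/19*1/5 + 184/1045*1/5 + 21/95*1/5 + 146/1045*1/5 + 1/5*1/5 = 1/5 = pi_S4  (ok)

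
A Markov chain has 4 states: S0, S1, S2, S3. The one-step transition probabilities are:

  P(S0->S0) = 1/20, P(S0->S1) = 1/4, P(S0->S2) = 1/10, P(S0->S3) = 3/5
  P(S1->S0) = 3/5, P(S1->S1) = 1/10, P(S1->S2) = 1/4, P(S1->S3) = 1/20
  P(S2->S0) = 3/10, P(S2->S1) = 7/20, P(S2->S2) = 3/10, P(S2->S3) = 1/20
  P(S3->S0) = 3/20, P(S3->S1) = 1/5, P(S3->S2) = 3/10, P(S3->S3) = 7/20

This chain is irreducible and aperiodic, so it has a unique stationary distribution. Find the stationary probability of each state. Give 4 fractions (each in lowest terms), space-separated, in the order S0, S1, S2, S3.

Answer: 2595/9941 2246/9941 2351/9941 2749/9941

Derivation:
The stationary distribution satisfies pi = pi * P, i.e.:
  pi_S0 = 1/20*pi_S0 + 3/5*pi_S1 + 3/10*pi_S2 + 3/20*pi_S3
  pi_S1 = 1/4*pi_S0 + 1/10*pi_S1 + 7/20*pi_S2 + 1/5*pi_S3
  pi_S2 = 1/10*pi_S0 + 1/4*pi_S1 + 3/10*pi_S2 + 3/10*pi_S3
  pi_S3 = 3/5*pi_S0 + 1/20*pi_S1 + 1/20*pi_S2 + 7/20*pi_S3
with normalization: pi_S0 + pi_S1 + pi_S2 + pi_S3 = 1.

Using the first 3 balance equations plus normalization, the linear system A*pi = b is:
  [-19/20, 3/5, 3/10, 3/20] . pi = 0
  [1/4, -9/10, 7/20, 1/5] . pi = 0
  [1/10, 1/4, -7/10, 3/10] . pi = 0
  [1, 1, 1, 1] . pi = 1

Solving yields:
  pi_S0 = 2595/9941
  pi_S1 = 2246/9941
  pi_S2 = 2351/9941
  pi_S3 = 2749/9941

Verification (pi * P):
  2595/9941*1/20 + 2246/9941*3/5 + 2351/9941*3/10 + 2749/9941*3/20 = 2595/9941 = pi_S0  (ok)
  2595/9941*1/4 + 2246/9941*1/10 + 2351/9941*7/20 + 2749/9941*1/5 = 2246/9941 = pi_S1  (ok)
  2595/9941*1/10 + 2246/9941*1/4 + 2351/9941*3/10 + 2749/9941*3/10 = 2351/9941 = pi_S2  (ok)
  2595/9941*3/5 + 2246/9941*1/20 + 2351/9941*1/20 + 2749/9941*7/20 = 2749/9941 = pi_S3  (ok)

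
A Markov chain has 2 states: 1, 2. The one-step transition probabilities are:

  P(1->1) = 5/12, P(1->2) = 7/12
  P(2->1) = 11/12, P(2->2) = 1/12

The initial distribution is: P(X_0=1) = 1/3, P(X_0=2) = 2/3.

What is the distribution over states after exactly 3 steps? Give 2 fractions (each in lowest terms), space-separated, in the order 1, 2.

Propagating the distribution step by step (d_{t+1} = d_t * P):
d_0 = (1=1/3, 2=2/3)
  d_1[1] = 1/3*5/12 + 2/3*11/12 = 3/4
  d_1[2] = 1/3*7/12 + 2/3*1/12 = 1/4
d_1 = (1=3/4, 2=1/4)
  d_2[1] = 3/4*5/12 + 1/4*11/12 = 13/24
  d_2[2] = 3/4*7/12 + 1/4*1/12 = 11/24
d_2 = (1=13/24, 2=11/24)
  d_3[1] = 13/24*5/12 + 11/24*11/12 = 31/48
  d_3[2] = 13/24*7/12 + 11/24*1/12 = 17/48
d_3 = (1=31/48, 2=17/48)

Answer: 31/48 17/48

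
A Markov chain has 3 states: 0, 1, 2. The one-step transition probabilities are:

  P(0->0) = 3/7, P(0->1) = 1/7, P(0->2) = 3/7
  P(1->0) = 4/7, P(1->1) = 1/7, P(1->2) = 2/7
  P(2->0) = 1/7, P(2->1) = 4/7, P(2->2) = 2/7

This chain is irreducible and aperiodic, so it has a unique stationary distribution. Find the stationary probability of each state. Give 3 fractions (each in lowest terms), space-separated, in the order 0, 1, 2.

Answer: 22/59 17/59 20/59

Derivation:
The stationary distribution satisfies pi = pi * P, i.e.:
  pi_0 = 3/7*pi_0 + 4/7*pi_1 + 1/7*pi_2
  pi_1 = 1/7*pi_0 + 1/7*pi_1 + 4/7*pi_2
  pi_2 = 3/7*pi_0 + 2/7*pi_1 + 2/7*pi_2
with normalization: pi_0 + pi_1 + pi_2 = 1.

Using the first 2 balance equations plus normalization, the linear system A*pi = b is:
  [-4/7, 4/7, 1/7] . pi = 0
  [1/7, -6/7, 4/7] . pi = 0
  [1, 1, 1] . pi = 1

Solving yields:
  pi_0 = 22/59
  pi_1 = 17/59
  pi_2 = 20/59

Verification (pi * P):
  22/59*3/7 + 17/59*4/7 + 20/59*1/7 = 22/59 = pi_0  (ok)
  22/59*1/7 + 17/59*1/7 + 20/59*4/7 = 17/59 = pi_1  (ok)
  22/59*3/7 + 17/59*2/7 + 20/59*2/7 = 20/59 = pi_2  (ok)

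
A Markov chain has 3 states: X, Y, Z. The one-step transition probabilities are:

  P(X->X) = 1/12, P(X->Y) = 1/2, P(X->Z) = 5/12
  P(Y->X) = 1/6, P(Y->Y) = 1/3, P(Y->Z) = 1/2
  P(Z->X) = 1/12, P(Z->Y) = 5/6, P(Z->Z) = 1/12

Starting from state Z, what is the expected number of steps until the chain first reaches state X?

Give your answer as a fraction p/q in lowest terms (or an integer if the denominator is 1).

Let h_i = expected steps to first reach X from state i.
Boundary: h_X = 0.
First-step equations for the other states:
  h_Y = 1 + 1/6*h_X + 1/3*h_Y + 1/2*h_Z
  h_Z = 1 + 1/12*h_X + 5/6*h_Y + 1/12*h_Z

Substituting h_X = 0 and rearranging gives the linear system (I - Q) h = 1:
  [2/3, -1/2] . (h_Y, h_Z) = 1
  [-5/6, 11/12] . (h_Y, h_Z) = 1

Solving yields:
  h_Y = 51/7
  h_Z = 54/7

Starting state is Z, so the expected hitting time is h_Z = 54/7.

Answer: 54/7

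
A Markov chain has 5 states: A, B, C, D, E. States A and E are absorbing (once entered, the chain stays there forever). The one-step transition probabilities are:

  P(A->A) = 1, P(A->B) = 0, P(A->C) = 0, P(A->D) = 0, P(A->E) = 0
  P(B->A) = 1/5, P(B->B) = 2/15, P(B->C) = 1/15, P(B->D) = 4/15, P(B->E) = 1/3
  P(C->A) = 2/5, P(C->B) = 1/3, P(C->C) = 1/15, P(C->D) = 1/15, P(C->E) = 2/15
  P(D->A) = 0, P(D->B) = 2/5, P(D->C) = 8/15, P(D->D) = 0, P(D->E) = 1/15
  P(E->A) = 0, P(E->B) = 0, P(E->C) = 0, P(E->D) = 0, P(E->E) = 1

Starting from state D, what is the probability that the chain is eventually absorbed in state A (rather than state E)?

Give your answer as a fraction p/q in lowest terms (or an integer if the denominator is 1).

Let a_i = P(absorbed in A | start in state i).
Boundary conditions: a_A = 1, a_E = 0.
For each transient state i, a_i = sum_j P(i->j) * a_j:
  a_B = 1/5*a_A + 2/15*a_B + 1/15*a_C + 4/15*a_D + 1/3*a_E
  a_C = 2/5*a_A + 1/3*a_B + 1/15*a_C + 1/15*a_D + 2/15*a_E
  a_D = 0*a_A + 2/5*a_B + 8/15*a_C + 0*a_D + 1/15*a_E

Substituting a_A = 1 and a_E = 0, rearrange to (I - Q) a = r where r[i] = P(i -> A):
  [13/15, -1/15, -4/15] . (a_B, a_C, a_D) = 1/5
  [-1/3, 14/15, -1/15] . (a_B, a_C, a_D) = 2/5
  [-2/5, -8/15, 1] . (a_B, a_C, a_D) = 0

Solving yields:
  a_B = 296/683
  a_C = 423/683
  a_D = 344/683

Starting state is D, so the absorption probability is a_D = 344/683.

Answer: 344/683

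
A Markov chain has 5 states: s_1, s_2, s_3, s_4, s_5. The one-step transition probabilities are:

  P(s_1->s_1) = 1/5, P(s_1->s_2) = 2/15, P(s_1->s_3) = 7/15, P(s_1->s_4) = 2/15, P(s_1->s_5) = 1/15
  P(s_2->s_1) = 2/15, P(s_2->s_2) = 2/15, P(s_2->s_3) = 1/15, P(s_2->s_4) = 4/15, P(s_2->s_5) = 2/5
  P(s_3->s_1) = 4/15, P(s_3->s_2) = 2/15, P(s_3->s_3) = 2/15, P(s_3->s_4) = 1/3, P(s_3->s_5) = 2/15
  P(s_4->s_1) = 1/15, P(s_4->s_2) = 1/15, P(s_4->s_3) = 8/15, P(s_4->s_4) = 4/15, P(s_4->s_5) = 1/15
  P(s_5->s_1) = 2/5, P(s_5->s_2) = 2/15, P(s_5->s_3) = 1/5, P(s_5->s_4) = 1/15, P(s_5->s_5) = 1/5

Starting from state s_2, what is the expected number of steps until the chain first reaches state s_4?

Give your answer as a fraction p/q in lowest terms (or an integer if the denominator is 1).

Answer: 5730/1171

Derivation:
Let h_i = expected steps to first reach s_4 from state i.
Boundary: h_s_4 = 0.
First-step equations for the other states:
  h_s_1 = 1 + 1/5*h_s_1 + 2/15*h_s_2 + 7/15*h_s_3 + 2/15*h_s_4 + 1/15*h_s_5
  h_s_2 = 1 + 2/15*h_s_1 + 2/15*h_s_2 + 1/15*h_s_3 + 4/15*h_s_4 + 2/5*h_s_5
  h_s_3 = 1 + 4/15*h_s_1 + 2/15*h_s_2 + 2/15*h_s_3 + 1/3*h_s_4 + 2/15*h_s_5
  h_s_5 = 1 + 2/5*h_s_1 + 2/15*h_s_2 + 1/5*h_s_3 + 1/15*h_s_4 + 1/5*h_s_5

Substituting h_s_4 = 0 and rearranging gives the linear system (I - Q) h = 1:
  [4/5, -2/15, -7/15, -1/15] . (h_s_1, h_s_2, h_s_3, h_s_5) = 1
  [-2/15, 13/15, -1/15, -2/5] . (h_s_1, h_s_2, h_s_3, h_s_5) = 1
  [-4/15, -2/15, 13/15, -2/15] . (h_s_1, h_s_2, h_s_3, h_s_5) = 1
  [-2/5, -2/15, -1/5, 4/5] . (h_s_1, h_s_2, h_s_3, h_s_5) = 1

Solving yields:
  h_s_1 = 5940/1171
  h_s_2 = 5730/1171
  h_s_3 = 5085/1171
  h_s_5 = 6660/1171

Starting state is s_2, so the expected hitting time is h_s_2 = 5730/1171.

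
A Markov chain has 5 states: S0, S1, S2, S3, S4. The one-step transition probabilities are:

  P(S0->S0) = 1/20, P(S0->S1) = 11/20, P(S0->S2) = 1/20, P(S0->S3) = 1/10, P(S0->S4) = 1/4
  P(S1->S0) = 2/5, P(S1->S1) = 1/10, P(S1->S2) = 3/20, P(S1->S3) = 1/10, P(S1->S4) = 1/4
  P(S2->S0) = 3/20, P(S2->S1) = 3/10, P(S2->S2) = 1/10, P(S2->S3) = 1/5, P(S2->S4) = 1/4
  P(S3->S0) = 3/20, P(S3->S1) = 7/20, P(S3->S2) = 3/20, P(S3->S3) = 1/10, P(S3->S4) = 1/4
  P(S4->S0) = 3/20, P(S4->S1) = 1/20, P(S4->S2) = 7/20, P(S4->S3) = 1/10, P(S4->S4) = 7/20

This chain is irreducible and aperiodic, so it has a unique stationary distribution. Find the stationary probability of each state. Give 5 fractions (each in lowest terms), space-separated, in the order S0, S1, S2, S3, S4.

The stationary distribution satisfies pi = pi * P, i.e.:
  pi_S0 = 1/20*pi_S0 + 2/5*pi_S1 + 3/20*pi_S2 + 3/20*pi_S3 + 3/20*pi_S4
  pi_S1 = 11/20*pi_S0 + 1/10*pi_S1 + 3/10*pi_S2 + 7/20*pi_S3 + 1/20*pi_S4
  pi_S2 = 1/20*pi_S0 + 3/20*pi_S1 + 1/10*pi_S2 + 3/20*pi_S3 + 7/20*pi_S4
  pi_S3 = 1/10*pi_S0 + 1/10*pi_S1 + 1/5*pi_S2 + 1/10*pi_S3 + 1/10*pi_S4
  pi_S4 = 1/4*pi_S0 + 1/4*pi_S1 + 1/4*pi_S2 + 1/4*pi_S3 + 7/20*pi_S4
with normalization: pi_S0 + pi_S1 + pi_S2 + pi_S3 + pi_S4 = 1.

Using the first 4 balance equations plus normalization, the linear system A*pi = b is:
  [-19/20, 2/5, 3/20, 3/20, 3/20] . pi = 0
  [11/20, -9/10, 3/10, 7/20, 1/20] . pi = 0
  [1/20, 3/20, -9/10, 3/20, 7/20] . pi = 0
  [1/10, 1/10, 1/5, -9/10, 1/10] . pi = 0
  [1, 1, 1, 1, 1] . pi = 1

Solving yields:
  pi_S0 = 1903/10008
  pi_S1 = 5921/25020
  pi_S2 = 889/5004
  pi_S3 = 5893/50040
  pi_S4 = 5/18

Verification (pi * P):
  1903/10008*1/20 + 5921/25020*2/5 + 889/5004*3/20 + 5893/50040*3/20 + 5/18*3/20 = 1903/10008 = pi_S0  (ok)
  1903/10008*11/20 + 5921/25020*1/10 + 889/5004*3/10 + 5893/50040*7/20 + 5/18*1/20 = 5921/25020 = pi_S1  (ok)
  1903/10008*1/20 + 5921/25020*3/20 + 889/5004*1/10 + 5893/50040*3/20 + 5/18*7/20 = 889/5004 = pi_S2  (ok)
  1903/10008*1/10 + 5921/25020*1/10 + 889/5004*1/5 + 5893/50040*1/10 + 5/18*1/10 = 5893/50040 = pi_S3  (ok)
  1903/10008*1/4 + 5921/25020*1/4 + 889/5004*1/4 + 5893/50040*1/4 + 5/18*7/20 = 5/18 = pi_S4  (ok)

Answer: 1903/10008 5921/25020 889/5004 5893/50040 5/18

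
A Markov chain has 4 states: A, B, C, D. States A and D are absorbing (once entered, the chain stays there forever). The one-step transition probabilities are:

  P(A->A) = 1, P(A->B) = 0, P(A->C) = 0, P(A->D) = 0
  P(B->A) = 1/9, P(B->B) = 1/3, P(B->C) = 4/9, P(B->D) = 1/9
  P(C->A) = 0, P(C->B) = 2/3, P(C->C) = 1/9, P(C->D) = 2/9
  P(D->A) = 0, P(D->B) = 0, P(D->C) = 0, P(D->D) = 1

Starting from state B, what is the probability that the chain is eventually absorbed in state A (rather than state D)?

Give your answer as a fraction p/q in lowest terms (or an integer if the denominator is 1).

Answer: 1/3

Derivation:
Let a_i = P(absorbed in A | start in state i).
Boundary conditions: a_A = 1, a_D = 0.
For each transient state i, a_i = sum_j P(i->j) * a_j:
  a_B = 1/9*a_A + 1/3*a_B + 4/9*a_C + 1/9*a_D
  a_C = 0*a_A + 2/3*a_B + 1/9*a_C + 2/9*a_D

Substituting a_A = 1 and a_D = 0, rearrange to (I - Q) a = r where r[i] = P(i -> A):
  [2/3, -4/9] . (a_B, a_C) = 1/9
  [-2/3, 8/9] . (a_B, a_C) = 0

Solving yields:
  a_B = 1/3
  a_C = 1/4

Starting state is B, so the absorption probability is a_B = 1/3.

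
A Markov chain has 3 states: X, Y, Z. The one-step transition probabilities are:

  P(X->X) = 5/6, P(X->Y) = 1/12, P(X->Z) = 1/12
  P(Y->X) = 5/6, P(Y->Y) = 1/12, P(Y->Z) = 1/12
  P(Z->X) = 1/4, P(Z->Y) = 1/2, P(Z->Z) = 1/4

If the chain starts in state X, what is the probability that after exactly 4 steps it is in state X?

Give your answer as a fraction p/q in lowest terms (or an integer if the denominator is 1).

Answer: 4019/5184

Derivation:
Computing P^4 by repeated multiplication:
P^1 =
  X: [5/6, 1/12, 1/12]
  Y: [5/6, 1/12, 1/12]
  Z: [1/4, 1/2, 1/4]
P^2 =
  X: [113/144, 17/144, 7/72]
  Y: [113/144, 17/144, 7/72]
  Z: [11/16, 3/16, 1/8]
P^3 =
  X: [671/864, 107/864, 43/432]
  Y: [671/864, 107/864, 43/432]
  Z: [73/96, 13/96, 5/48]
P^4 =
  X: [4019/5184, 647/5184, 259/2592]
  Y: [4019/5184, 647/5184, 259/2592]
  Z: [445/576, 73/576, 29/288]

(P^4)[X -> X] = 4019/5184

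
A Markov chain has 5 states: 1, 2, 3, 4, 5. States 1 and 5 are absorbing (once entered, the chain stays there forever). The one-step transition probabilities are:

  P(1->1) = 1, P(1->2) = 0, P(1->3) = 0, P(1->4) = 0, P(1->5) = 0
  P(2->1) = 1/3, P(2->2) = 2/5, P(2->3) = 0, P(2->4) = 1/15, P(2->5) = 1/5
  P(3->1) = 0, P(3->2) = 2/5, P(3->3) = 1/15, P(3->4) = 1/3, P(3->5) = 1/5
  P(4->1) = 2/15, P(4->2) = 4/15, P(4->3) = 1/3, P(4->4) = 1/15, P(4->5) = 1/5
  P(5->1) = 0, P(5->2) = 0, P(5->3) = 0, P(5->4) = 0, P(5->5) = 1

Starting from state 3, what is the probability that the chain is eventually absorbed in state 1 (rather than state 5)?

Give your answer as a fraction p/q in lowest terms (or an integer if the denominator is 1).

Let a_i = P(absorbed in 1 | start in state i).
Boundary conditions: a_1 = 1, a_5 = 0.
For each transient state i, a_i = sum_j P(i->j) * a_j:
  a_2 = 1/3*a_1 + 2/5*a_2 + 0*a_3 + 1/15*a_4 + 1/5*a_5
  a_3 = 0*a_1 + 2/5*a_2 + 1/15*a_3 + 1/3*a_4 + 1/5*a_5
  a_4 = 2/15*a_1 + 4/15*a_2 + 1/3*a_3 + 1/15*a_4 + 1/5*a_5

Substituting a_1 = 1 and a_5 = 0, rearrange to (I - Q) a = r where r[i] = P(i -> 1):
  [3/5, 0, -1/15] . (a_2, a_3, a_4) = 1/3
  [-2/5, 14/15, -1/3] . (a_2, a_3, a_4) = 0
  [-4/15, -1/3, 14/15] . (a_2, a_3, a_4) = 2/15

Solving yields:
  a_2 = 883/1453
  a_3 = 622/1453
  a_4 = 682/1453

Starting state is 3, so the absorption probability is a_3 = 622/1453.

Answer: 622/1453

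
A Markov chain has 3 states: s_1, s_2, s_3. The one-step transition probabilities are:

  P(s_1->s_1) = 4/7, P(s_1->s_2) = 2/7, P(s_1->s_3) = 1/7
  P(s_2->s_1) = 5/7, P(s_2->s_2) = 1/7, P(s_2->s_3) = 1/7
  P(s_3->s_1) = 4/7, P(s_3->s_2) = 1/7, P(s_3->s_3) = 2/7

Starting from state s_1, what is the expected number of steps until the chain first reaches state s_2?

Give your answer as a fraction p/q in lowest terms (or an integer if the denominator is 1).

Let h_i = expected steps to first reach s_2 from state i.
Boundary: h_s_2 = 0.
First-step equations for the other states:
  h_s_1 = 1 + 4/7*h_s_1 + 2/7*h_s_2 + 1/7*h_s_3
  h_s_3 = 1 + 4/7*h_s_1 + 1/7*h_s_2 + 2/7*h_s_3

Substituting h_s_2 = 0 and rearranging gives the linear system (I - Q) h = 1:
  [3/7, -1/7] . (h_s_1, h_s_3) = 1
  [-4/7, 5/7] . (h_s_1, h_s_3) = 1

Solving yields:
  h_s_1 = 42/11
  h_s_3 = 49/11

Starting state is s_1, so the expected hitting time is h_s_1 = 42/11.

Answer: 42/11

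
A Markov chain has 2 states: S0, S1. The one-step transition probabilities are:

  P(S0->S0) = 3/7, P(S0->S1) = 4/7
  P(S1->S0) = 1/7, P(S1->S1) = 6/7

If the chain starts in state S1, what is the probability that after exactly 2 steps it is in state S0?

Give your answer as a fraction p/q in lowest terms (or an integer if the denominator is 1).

Answer: 9/49

Derivation:
Computing P^2 by repeated multiplication:
P^1 =
  S0: [3/7, 4/7]
  S1: [1/7, 6/7]
P^2 =
  S0: [13/49, 36/49]
  S1: [9/49, 40/49]

(P^2)[S1 -> S0] = 9/49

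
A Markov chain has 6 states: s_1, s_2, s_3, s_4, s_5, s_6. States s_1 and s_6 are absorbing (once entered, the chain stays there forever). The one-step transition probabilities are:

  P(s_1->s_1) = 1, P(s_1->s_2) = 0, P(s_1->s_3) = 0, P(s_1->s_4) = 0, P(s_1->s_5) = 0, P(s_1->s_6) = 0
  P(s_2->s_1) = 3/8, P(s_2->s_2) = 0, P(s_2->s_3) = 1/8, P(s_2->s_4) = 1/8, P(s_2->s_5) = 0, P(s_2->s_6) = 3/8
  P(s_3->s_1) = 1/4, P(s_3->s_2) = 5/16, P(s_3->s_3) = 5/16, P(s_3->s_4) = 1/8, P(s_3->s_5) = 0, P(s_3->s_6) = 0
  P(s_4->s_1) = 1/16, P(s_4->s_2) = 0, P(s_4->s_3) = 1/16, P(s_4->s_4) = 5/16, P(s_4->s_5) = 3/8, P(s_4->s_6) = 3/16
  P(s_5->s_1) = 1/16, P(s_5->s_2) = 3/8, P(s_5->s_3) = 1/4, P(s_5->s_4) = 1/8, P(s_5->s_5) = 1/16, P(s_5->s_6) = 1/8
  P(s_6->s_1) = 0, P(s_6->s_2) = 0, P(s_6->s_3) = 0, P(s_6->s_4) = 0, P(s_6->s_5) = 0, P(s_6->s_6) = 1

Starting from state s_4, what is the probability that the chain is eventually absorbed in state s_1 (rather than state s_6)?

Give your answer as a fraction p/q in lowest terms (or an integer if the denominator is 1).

Let a_i = P(absorbed in s_1 | start in state i).
Boundary conditions: a_s_1 = 1, a_s_6 = 0.
For each transient state i, a_i = sum_j P(i->j) * a_j:
  a_s_2 = 3/8*a_s_1 + 0*a_s_2 + 1/8*a_s_3 + 1/8*a_s_4 + 0*a_s_5 + 3/8*a_s_6
  a_s_3 = 1/4*a_s_1 + 5/16*a_s_2 + 5/16*a_s_3 + 1/8*a_s_4 + 0*a_s_5 + 0*a_s_6
  a_s_4 = 1/16*a_s_1 + 0*a_s_2 + 1/16*a_s_3 + 5/16*a_s_4 + 3/8*a_s_5 + 3/16*a_s_6
  a_s_5 = 1/16*a_s_1 + 3/8*a_s_2 + 1/4*a_s_3 + 1/8*a_s_4 + 1/16*a_s_5 + 1/8*a_s_6

Substituting a_s_1 = 1 and a_s_6 = 0, rearrange to (I - Q) a = r where r[i] = P(i -> s_1):
  [1, -1/8, -1/8, 0] . (a_s_2, a_s_3, a_s_4, a_s_5) = 3/8
  [-5/16, 11/16, -1/8, 0] . (a_s_2, a_s_3, a_s_4, a_s_5) = 1/4
  [0, -1/16, 11/16, -3/8] . (a_s_2, a_s_3, a_s_4, a_s_5) = 1/16
  [-3/8, -1/4, -1/8, 15/16] . (a_s_2, a_s_3, a_s_4, a_s_5) = 1/16

Solving yields:
  a_s_2 = 488/951
  a_s_3 = 214/317
  a_s_4 = 409/951
  a_s_5 = 1453/2853

Starting state is s_4, so the absorption probability is a_s_4 = 409/951.

Answer: 409/951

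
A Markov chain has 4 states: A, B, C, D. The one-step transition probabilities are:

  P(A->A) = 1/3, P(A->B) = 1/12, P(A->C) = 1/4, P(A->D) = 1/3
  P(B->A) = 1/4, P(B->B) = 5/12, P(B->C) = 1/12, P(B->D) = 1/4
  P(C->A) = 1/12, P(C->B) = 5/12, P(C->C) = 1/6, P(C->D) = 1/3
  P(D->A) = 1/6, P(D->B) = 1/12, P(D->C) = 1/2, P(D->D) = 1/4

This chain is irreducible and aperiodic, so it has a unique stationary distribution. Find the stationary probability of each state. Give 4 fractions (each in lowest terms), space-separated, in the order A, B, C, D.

Answer: 293/1468 373/1468 379/1468 423/1468

Derivation:
The stationary distribution satisfies pi = pi * P, i.e.:
  pi_A = 1/3*pi_A + 1/4*pi_B + 1/12*pi_C + 1/6*pi_D
  pi_B = 1/12*pi_A + 5/12*pi_B + 5/12*pi_C + 1/12*pi_D
  pi_C = 1/4*pi_A + 1/12*pi_B + 1/6*pi_C + 1/2*pi_D
  pi_D = 1/3*pi_A + 1/4*pi_B + 1/3*pi_C + 1/4*pi_D
with normalization: pi_A + pi_B + pi_C + pi_D = 1.

Using the first 3 balance equations plus normalization, the linear system A*pi = b is:
  [-2/3, 1/4, 1/12, 1/6] . pi = 0
  [1/12, -7/12, 5/12, 1/12] . pi = 0
  [1/4, 1/12, -5/6, 1/2] . pi = 0
  [1, 1, 1, 1] . pi = 1

Solving yields:
  pi_A = 293/1468
  pi_B = 373/1468
  pi_C = 379/1468
  pi_D = 423/1468

Verification (pi * P):
  293/1468*1/3 + 373/1468*1/4 + 379/1468*1/12 + 423/1468*1/6 = 293/1468 = pi_A  (ok)
  293/1468*1/12 + 373/1468*5/12 + 379/1468*5/12 + 423/1468*1/12 = 373/1468 = pi_B  (ok)
  293/1468*1/4 + 373/1468*1/12 + 379/1468*1/6 + 423/1468*1/2 = 379/1468 = pi_C  (ok)
  293/1468*1/3 + 373/1468*1/4 + 379/1468*1/3 + 423/1468*1/4 = 423/1468 = pi_D  (ok)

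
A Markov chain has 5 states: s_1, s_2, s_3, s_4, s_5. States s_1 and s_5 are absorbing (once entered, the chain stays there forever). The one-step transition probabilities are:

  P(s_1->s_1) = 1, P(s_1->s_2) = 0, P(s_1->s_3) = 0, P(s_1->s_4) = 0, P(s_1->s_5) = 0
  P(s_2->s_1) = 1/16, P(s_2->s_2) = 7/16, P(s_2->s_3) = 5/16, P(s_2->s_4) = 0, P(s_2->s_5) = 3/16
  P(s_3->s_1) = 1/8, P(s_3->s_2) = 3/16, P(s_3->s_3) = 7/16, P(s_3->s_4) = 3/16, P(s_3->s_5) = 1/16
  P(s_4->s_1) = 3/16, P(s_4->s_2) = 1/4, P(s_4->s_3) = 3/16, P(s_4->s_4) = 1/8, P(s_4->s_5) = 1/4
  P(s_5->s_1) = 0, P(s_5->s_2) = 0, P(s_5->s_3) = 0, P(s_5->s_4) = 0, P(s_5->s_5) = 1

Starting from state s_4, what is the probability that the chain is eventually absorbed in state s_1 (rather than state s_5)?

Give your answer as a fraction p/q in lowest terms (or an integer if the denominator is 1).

Answer: 337/783

Derivation:
Let a_i = P(absorbed in s_1 | start in state i).
Boundary conditions: a_s_1 = 1, a_s_5 = 0.
For each transient state i, a_i = sum_j P(i->j) * a_j:
  a_s_2 = 1/16*a_s_1 + 7/16*a_s_2 + 5/16*a_s_3 + 0*a_s_4 + 3/16*a_s_5
  a_s_3 = 1/8*a_s_1 + 3/16*a_s_2 + 7/16*a_s_3 + 3/16*a_s_4 + 1/16*a_s_5
  a_s_4 = 3/16*a_s_1 + 1/4*a_s_2 + 3/16*a_s_3 + 1/8*a_s_4 + 1/4*a_s_5

Substituting a_s_1 = 1 and a_s_5 = 0, rearrange to (I - Q) a = r where r[i] = P(i -> s_1):
  [9/16, -5/16, 0] . (a_s_2, a_s_3, a_s_4) = 1/16
  [-3/16, 9/16, -3/16] . (a_s_2, a_s_3, a_s_4) = 1/8
  [-1/4, -3/16, 7/8] . (a_s_2, a_s_3, a_s_4) = 3/16

Solving yields:
  a_s_2 = 302/783
  a_s_3 = 43/87
  a_s_4 = 337/783

Starting state is s_4, so the absorption probability is a_s_4 = 337/783.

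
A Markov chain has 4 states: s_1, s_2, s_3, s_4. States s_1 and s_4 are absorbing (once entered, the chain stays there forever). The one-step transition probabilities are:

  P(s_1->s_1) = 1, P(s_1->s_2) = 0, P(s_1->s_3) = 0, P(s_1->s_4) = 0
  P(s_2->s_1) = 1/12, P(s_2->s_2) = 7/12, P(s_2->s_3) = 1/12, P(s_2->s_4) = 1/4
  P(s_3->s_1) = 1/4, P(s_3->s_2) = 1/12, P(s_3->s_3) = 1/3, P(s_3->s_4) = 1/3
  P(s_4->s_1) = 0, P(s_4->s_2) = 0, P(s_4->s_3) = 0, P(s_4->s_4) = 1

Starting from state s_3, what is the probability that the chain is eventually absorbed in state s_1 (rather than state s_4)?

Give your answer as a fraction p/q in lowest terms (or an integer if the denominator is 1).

Answer: 16/39

Derivation:
Let a_i = P(absorbed in s_1 | start in state i).
Boundary conditions: a_s_1 = 1, a_s_4 = 0.
For each transient state i, a_i = sum_j P(i->j) * a_j:
  a_s_2 = 1/12*a_s_1 + 7/12*a_s_2 + 1/12*a_s_3 + 1/4*a_s_4
  a_s_3 = 1/4*a_s_1 + 1/12*a_s_2 + 1/3*a_s_3 + 1/3*a_s_4

Substituting a_s_1 = 1 and a_s_4 = 0, rearrange to (I - Q) a = r where r[i] = P(i -> s_1):
  [5/12, -1/12] . (a_s_2, a_s_3) = 1/12
  [-1/12, 2/3] . (a_s_2, a_s_3) = 1/4

Solving yields:
  a_s_2 = 11/39
  a_s_3 = 16/39

Starting state is s_3, so the absorption probability is a_s_3 = 16/39.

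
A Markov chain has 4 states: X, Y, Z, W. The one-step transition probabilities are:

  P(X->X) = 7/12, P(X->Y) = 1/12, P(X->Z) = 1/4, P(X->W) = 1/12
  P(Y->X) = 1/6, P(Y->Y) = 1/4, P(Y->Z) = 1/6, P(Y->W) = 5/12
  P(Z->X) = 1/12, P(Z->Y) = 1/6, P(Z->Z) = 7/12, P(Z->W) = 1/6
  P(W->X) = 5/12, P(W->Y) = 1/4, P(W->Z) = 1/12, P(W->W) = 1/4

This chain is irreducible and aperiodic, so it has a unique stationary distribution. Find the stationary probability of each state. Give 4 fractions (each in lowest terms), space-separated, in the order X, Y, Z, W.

The stationary distribution satisfies pi = pi * P, i.e.:
  pi_X = 7/12*pi_X + 1/6*pi_Y + 1/12*pi_Z + 5/12*pi_W
  pi_Y = 1/12*pi_X + 1/4*pi_Y + 1/6*pi_Z + 1/4*pi_W
  pi_Z = 1/4*pi_X + 1/6*pi_Y + 7/12*pi_Z + 1/12*pi_W
  pi_W = 1/12*pi_X + 5/12*pi_Y + 1/6*pi_Z + 1/4*pi_W
with normalization: pi_X + pi_Y + pi_Z + pi_W = 1.

Using the first 3 balance equations plus normalization, the linear system A*pi = b is:
  [-5/12, 1/6, 1/12, 5/12] . pi = 0
  [1/12, -3/4, 1/6, 1/4] . pi = 0
  [1/4, 1/6, -5/12, 1/12] . pi = 0
  [1, 1, 1, 1] . pi = 1

Solving yields:
  pi_X = 127/388
  pi_Y = 33/194
  pi_Z = 59/194
  pi_W = 77/388

Verification (pi * P):
  127/388*7/12 + 33/194*1/6 + 59/194*1/12 + 77/388*5/12 = 127/388 = pi_X  (ok)
  127/388*1/12 + 33/194*1/4 + 59/194*1/6 + 77/388*1/4 = 33/194 = pi_Y  (ok)
  127/388*1/4 + 33/194*1/6 + 59/194*7/12 + 77/388*1/12 = 59/194 = pi_Z  (ok)
  127/388*1/12 + 33/194*5/12 + 59/194*1/6 + 77/388*1/4 = 77/388 = pi_W  (ok)

Answer: 127/388 33/194 59/194 77/388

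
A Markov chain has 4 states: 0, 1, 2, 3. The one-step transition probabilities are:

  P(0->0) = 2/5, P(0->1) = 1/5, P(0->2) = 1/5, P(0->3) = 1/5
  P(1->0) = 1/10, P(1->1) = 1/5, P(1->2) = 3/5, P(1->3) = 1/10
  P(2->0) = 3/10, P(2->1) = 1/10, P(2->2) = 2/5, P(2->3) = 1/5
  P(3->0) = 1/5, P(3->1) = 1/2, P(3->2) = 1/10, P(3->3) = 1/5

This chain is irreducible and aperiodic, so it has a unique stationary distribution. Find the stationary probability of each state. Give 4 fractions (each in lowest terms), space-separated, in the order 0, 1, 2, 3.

Answer: 229/865 38/173 292/865 154/865

Derivation:
The stationary distribution satisfies pi = pi * P, i.e.:
  pi_0 = 2/5*pi_0 + 1/10*pi_1 + 3/10*pi_2 + 1/5*pi_3
  pi_1 = 1/5*pi_0 + 1/5*pi_1 + 1/10*pi_2 + 1/2*pi_3
  pi_2 = 1/5*pi_0 + 3/5*pi_1 + 2/5*pi_2 + 1/10*pi_3
  pi_3 = 1/5*pi_0 + 1/10*pi_1 + 1/5*pi_2 + 1/5*pi_3
with normalization: pi_0 + pi_1 + pi_2 + pi_3 = 1.

Using the first 3 balance equations plus normalization, the linear system A*pi = b is:
  [-3/5, 1/10, 3/10, 1/5] . pi = 0
  [1/5, -4/5, 1/10, 1/2] . pi = 0
  [1/5, 3/5, -3/5, 1/10] . pi = 0
  [1, 1, 1, 1] . pi = 1

Solving yields:
  pi_0 = 229/865
  pi_1 = 38/173
  pi_2 = 292/865
  pi_3 = 154/865

Verification (pi * P):
  229/865*2/5 + 38/173*1/10 + 292/865*3/10 + 154/865*1/5 = 229/865 = pi_0  (ok)
  229/865*1/5 + 38/173*1/5 + 292/865*1/10 + 154/865*1/2 = 38/173 = pi_1  (ok)
  229/865*1/5 + 38/173*3/5 + 292/865*2/5 + 154/865*1/10 = 292/865 = pi_2  (ok)
  229/865*1/5 + 38/173*1/10 + 292/865*1/5 + 154/865*1/5 = 154/865 = pi_3  (ok)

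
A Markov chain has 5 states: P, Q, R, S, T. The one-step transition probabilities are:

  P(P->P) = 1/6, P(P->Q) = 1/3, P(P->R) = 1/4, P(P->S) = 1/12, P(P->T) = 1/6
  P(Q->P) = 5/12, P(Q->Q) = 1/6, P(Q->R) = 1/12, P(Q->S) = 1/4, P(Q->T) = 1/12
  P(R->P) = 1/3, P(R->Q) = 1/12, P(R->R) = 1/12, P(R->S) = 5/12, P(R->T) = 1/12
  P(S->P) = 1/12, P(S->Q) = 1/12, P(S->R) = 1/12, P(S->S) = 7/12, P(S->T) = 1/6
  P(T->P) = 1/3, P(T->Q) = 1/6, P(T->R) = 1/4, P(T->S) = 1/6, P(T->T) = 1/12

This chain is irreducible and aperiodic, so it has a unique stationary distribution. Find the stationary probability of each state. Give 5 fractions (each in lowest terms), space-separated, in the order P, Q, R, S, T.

Answer: 751/3338 2739/16690 2379/16690 5643/16690 1087/8345

Derivation:
The stationary distribution satisfies pi = pi * P, i.e.:
  pi_P = 1/6*pi_P + 5/12*pi_Q + 1/3*pi_R + 1/12*pi_S + 1/3*pi_T
  pi_Q = 1/3*pi_P + 1/6*pi_Q + 1/12*pi_R + 1/12*pi_S + 1/6*pi_T
  pi_R = 1/4*pi_P + 1/12*pi_Q + 1/12*pi_R + 1/12*pi_S + 1/4*pi_T
  pi_S = 1/12*pi_P + 1/4*pi_Q + 5/12*pi_R + 7/12*pi_S + 1/6*pi_T
  pi_T = 1/6*pi_P + 1/12*pi_Q + 1/12*pi_R + 1/6*pi_S + 1/12*pi_T
with normalization: pi_P + pi_Q + pi_R + pi_S + pi_T = 1.

Using the first 4 balance equations plus normalization, the linear system A*pi = b is:
  [-5/6, 5/12, 1/3, 1/12, 1/3] . pi = 0
  [1/3, -5/6, 1/12, 1/12, 1/6] . pi = 0
  [1/4, 1/12, -11/12, 1/12, 1/4] . pi = 0
  [1/12, 1/4, 5/12, -5/12, 1/6] . pi = 0
  [1, 1, 1, 1, 1] . pi = 1

Solving yields:
  pi_P = 751/3338
  pi_Q = 2739/16690
  pi_R = 2379/16690
  pi_S = 5643/16690
  pi_T = 1087/8345

Verification (pi * P):
  751/3338*1/6 + 2739/16690*5/12 + 2379/16690*1/3 + 5643/16690*1/12 + 1087/8345*1/3 = 751/3338 = pi_P  (ok)
  751/3338*1/3 + 2739/16690*1/6 + 2379/16690*1/12 + 5643/16690*1/12 + 1087/8345*1/6 = 2739/16690 = pi_Q  (ok)
  751/3338*1/4 + 2739/16690*1/12 + 2379/16690*1/12 + 5643/16690*1/12 + 1087/8345*1/4 = 2379/16690 = pi_R  (ok)
  751/3338*1/12 + 2739/16690*1/4 + 2379/16690*5/12 + 5643/16690*7/12 + 1087/8345*1/6 = 5643/16690 = pi_S  (ok)
  751/3338*1/6 + 2739/16690*1/12 + 2379/16690*1/12 + 5643/16690*1/6 + 1087/8345*1/12 = 1087/8345 = pi_T  (ok)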